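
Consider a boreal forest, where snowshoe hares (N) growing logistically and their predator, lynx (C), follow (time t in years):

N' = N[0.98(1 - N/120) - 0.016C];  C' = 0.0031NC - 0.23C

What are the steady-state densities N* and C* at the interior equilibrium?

N* ≈ 74.2, C* ≈ 23.4

From dC/dt = 0 with C > 0: 0.0031N* = 0.23, so N* = 74.2.
Substitute into dN/dt = 0: 0.98(1 - 74.2/120) = 0.016C*.
The bracket is 0.382, giving C* = 0.374/0.016 = 23.4.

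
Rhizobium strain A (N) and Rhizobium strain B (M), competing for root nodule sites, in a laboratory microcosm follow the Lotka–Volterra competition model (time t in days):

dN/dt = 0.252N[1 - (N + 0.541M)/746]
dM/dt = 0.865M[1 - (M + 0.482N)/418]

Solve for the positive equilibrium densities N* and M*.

N* ≈ 703, M* ≈ 79

Setting both brackets to zero gives the nullclines N + 0.541M = 746 and 0.482N + M = 418.
Substituting M = 418 - 0.482N into the first: N(1 - 0.541·0.482) = 746 - 0.541·418.
So N* = 520/0.739 = 703, and then M* = 418 - 0.482·703 = 79.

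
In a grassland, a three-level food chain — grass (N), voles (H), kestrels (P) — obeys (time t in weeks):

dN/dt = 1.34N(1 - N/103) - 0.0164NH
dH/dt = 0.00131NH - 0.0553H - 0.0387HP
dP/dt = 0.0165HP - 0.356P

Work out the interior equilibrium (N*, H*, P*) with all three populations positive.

From dP/dt = 0: 0.0165H* = 0.356, so H* = 21.6.
From dN/dt = 0: 1.34(1 - N*/103) = 0.0164·21.6, giving N* = 103·(1 - 0.264) = 75.8.
From dH/dt = 0: 0.00131·75.8 - 0.0553 = 0.0387P*, so P* = 0.044/0.0387 = 1.14.

N* ≈ 75.8, H* ≈ 21.6, P* ≈ 1.14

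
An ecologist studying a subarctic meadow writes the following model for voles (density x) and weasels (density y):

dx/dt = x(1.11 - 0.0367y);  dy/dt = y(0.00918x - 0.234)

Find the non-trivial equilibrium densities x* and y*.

Set dy/dt = 0 with y > 0: 0.00918x - 0.234 = 0, so x* = 0.234/0.00918 = 25.5.
Set dx/dt = 0 with x > 0: 1.11 - 0.0367y = 0, so y* = 1.11/0.0367 = 30.2.

x* ≈ 25.5, y* ≈ 30.2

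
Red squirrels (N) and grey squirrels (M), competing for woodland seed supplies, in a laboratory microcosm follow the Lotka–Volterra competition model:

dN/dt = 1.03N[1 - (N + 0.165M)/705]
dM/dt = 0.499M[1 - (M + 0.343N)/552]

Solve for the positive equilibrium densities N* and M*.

Setting both brackets to zero gives the nullclines N + 0.165M = 705 and 0.343N + M = 552.
Substituting M = 552 - 0.343N into the first: N(1 - 0.165·0.343) = 705 - 0.165·552.
So N* = 614/0.943 = 651, and then M* = 552 - 0.343·651 = 329.

N* ≈ 651, M* ≈ 329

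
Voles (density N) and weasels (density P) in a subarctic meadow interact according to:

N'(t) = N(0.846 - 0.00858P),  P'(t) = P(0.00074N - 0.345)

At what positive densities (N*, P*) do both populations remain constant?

N* ≈ 466, P* ≈ 98.6

Set dP/dt = 0 with P > 0: 0.00074N - 0.345 = 0, so N* = 0.345/0.00074 = 466.
Set dN/dt = 0 with N > 0: 0.846 - 0.00858P = 0, so P* = 0.846/0.00858 = 98.6.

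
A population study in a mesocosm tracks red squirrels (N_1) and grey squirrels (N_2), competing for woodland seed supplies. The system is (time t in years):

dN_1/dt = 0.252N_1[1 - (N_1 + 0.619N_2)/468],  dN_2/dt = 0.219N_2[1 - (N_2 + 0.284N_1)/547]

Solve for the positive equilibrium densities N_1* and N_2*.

Setting both brackets to zero gives the nullclines N_1 + 0.619N_2 = 468 and 0.284N_1 + N_2 = 547.
Substituting N_2 = 547 - 0.284N_1 into the first: N_1(1 - 0.619·0.284) = 468 - 0.619·547.
So N_1* = 129/0.824 = 157, and then N_2* = 547 - 0.284·157 = 502.

N_1* ≈ 157, N_2* ≈ 502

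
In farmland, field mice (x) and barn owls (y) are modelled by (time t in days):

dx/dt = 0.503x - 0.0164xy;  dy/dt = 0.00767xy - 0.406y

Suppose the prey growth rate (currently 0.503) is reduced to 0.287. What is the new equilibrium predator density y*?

At the interior fixed point, setting dx/dt = 0 with x > 0 fixes y* = (prey growth rate)/(xy coefficient) — independent of the other coefficients.
With the change, y* = 0.287/0.0164 = 17.5; it falls from 30.7.

y* ≈ 17.5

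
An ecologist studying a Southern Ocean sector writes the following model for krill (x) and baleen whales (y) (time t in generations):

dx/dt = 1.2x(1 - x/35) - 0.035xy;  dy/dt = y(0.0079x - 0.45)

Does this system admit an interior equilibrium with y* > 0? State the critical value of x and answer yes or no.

The predator equation gives dy/dt > 0 only when x > 0.45/0.0079 = 57.
Without the predator, x → K = 35. Since 35 < 57, the predator cannot invade.

Threshold x = 57; K < 57, so no, the predator goes extinct.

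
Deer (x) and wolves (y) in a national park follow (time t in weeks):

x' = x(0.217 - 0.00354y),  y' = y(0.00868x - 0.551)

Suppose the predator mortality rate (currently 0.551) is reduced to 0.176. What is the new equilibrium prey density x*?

At the interior fixed point, setting dy/dt = 0 with y > 0 fixes x* = (predator death rate)/(xy coefficient) — independent of the other coefficients.
With the change, x* = 0.176/0.00868 = 20.3; it falls from 63.5.

x* ≈ 20.3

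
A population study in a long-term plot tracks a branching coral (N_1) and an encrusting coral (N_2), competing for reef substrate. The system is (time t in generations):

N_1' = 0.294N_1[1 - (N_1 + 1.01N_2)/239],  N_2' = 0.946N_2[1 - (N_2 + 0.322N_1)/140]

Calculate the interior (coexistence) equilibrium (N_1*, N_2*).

N_1* ≈ 145, N_2* ≈ 93.4

Setting both brackets to zero gives the nullclines N_1 + 1.01N_2 = 239 and 0.322N_1 + N_2 = 140.
Substituting N_2 = 140 - 0.322N_1 into the first: N_1(1 - 1.01·0.322) = 239 - 1.01·140.
So N_1* = 97.6/0.675 = 145, and then N_2* = 140 - 0.322·145 = 93.4.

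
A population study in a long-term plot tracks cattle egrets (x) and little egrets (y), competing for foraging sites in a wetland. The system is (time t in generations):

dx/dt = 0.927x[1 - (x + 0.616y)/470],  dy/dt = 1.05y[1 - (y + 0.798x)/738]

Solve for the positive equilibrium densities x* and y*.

Setting both brackets to zero gives the nullclines x + 0.616y = 470 and 0.798x + y = 738.
Substituting y = 738 - 0.798x into the first: x(1 - 0.616·0.798) = 470 - 0.616·738.
So x* = 15.4/0.508 = 30.3, and then y* = 738 - 0.798·30.3 = 714.

x* ≈ 30.3, y* ≈ 714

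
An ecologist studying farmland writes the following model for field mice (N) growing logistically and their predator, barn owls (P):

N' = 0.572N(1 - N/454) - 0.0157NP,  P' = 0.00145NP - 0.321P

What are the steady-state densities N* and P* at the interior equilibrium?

From dP/dt = 0 with P > 0: 0.00145N* = 0.321, so N* = 221.
Substitute into dN/dt = 0: 0.572(1 - 221/454) = 0.0157P*.
The bracket is 0.512, giving P* = 0.293/0.0157 = 18.7.

N* ≈ 221, P* ≈ 18.7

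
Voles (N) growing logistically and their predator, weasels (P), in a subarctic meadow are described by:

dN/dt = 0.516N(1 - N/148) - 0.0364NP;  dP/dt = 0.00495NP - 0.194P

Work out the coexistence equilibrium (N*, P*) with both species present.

From dP/dt = 0 with P > 0: 0.00495N* = 0.194, so N* = 39.2.
Substitute into dN/dt = 0: 0.516(1 - 39.2/148) = 0.0364P*.
The bracket is 0.735, giving P* = 0.379/0.0364 = 10.4.

N* ≈ 39.2, P* ≈ 10.4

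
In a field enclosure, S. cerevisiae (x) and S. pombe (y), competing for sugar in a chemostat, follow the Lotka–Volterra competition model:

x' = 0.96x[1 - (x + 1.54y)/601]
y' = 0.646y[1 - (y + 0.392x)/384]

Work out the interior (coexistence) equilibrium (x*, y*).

Setting both brackets to zero gives the nullclines x + 1.54y = 601 and 0.392x + y = 384.
Substituting y = 384 - 0.392x into the first: x(1 - 1.54·0.392) = 601 - 1.54·384.
So x* = 9.64/0.396 = 24.3, and then y* = 384 - 0.392·24.3 = 374.

x* ≈ 24.3, y* ≈ 374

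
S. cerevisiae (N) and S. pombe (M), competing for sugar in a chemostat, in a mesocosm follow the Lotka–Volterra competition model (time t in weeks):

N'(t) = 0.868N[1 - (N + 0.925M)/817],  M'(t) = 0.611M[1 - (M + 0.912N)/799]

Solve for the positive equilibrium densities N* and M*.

Setting both brackets to zero gives the nullclines N + 0.925M = 817 and 0.912N + M = 799.
Substituting M = 799 - 0.912N into the first: N(1 - 0.925·0.912) = 817 - 0.925·799.
So N* = 77.9/0.156 = 498, and then M* = 799 - 0.912·498 = 345.

N* ≈ 498, M* ≈ 345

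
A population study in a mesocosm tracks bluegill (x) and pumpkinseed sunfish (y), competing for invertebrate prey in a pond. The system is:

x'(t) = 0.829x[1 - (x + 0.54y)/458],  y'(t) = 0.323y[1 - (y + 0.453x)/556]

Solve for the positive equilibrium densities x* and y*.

x* ≈ 209, y* ≈ 461

Setting both brackets to zero gives the nullclines x + 0.54y = 458 and 0.453x + y = 556.
Substituting y = 556 - 0.453x into the first: x(1 - 0.54·0.453) = 458 - 0.54·556.
So x* = 158/0.755 = 209, and then y* = 556 - 0.453·209 = 461.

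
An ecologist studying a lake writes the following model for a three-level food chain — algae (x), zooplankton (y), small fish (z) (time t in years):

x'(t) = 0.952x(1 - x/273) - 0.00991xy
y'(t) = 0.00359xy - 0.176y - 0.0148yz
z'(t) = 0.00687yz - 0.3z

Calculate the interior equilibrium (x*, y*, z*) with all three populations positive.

From dz/dt = 0: 0.00687y* = 0.3, so y* = 43.7.
From dx/dt = 0: 0.952(1 - x*/273) = 0.00991·43.7, giving x* = 273·(1 - 0.455) = 149.
From dy/dt = 0: 0.00359·149 - 0.176 = 0.0148z*, so z* = 0.359/0.0148 = 24.2.

x* ≈ 149, y* ≈ 43.7, z* ≈ 24.2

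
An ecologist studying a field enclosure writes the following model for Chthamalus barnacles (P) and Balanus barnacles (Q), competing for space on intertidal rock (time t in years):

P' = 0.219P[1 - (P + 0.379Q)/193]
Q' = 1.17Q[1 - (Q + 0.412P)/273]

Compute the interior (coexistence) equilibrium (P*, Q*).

P* ≈ 106, Q* ≈ 229

Setting both brackets to zero gives the nullclines P + 0.379Q = 193 and 0.412P + Q = 273.
Substituting Q = 273 - 0.412P into the first: P(1 - 0.379·0.412) = 193 - 0.379·273.
So P* = 89.5/0.844 = 106, and then Q* = 273 - 0.412·106 = 229.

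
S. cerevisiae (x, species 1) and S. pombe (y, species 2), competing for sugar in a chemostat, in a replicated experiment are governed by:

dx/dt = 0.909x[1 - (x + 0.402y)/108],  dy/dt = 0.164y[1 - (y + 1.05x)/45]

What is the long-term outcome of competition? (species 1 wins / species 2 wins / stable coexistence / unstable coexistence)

species 1 excludes species 2

Compare the nullcline intercepts: K1/α12 = 108/0.402 = 269 > K2 = 45; K2/α21 = 45/1.05 = 42.9 < K1 = 108.
Since the inequalities point opposite ways, species 1 can invade but species 2 cannot.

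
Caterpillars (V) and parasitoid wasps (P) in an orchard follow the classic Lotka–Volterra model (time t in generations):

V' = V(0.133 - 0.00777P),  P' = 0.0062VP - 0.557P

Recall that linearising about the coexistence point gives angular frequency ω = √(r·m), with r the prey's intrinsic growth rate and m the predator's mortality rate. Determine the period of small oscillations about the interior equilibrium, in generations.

T ≈ 23.1 generations

Here r = 0.133 and m = 0.557, so r·m = 0.0741.
ω = √0.0741 = 0.272 per generation, hence T = 2π/ω ≈ 23.1 generations.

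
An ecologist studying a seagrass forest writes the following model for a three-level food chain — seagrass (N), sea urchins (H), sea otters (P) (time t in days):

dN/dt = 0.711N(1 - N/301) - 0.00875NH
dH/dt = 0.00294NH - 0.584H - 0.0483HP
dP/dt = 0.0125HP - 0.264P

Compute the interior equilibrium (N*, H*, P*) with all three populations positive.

From dP/dt = 0: 0.0125H* = 0.264, so H* = 21.1.
From dN/dt = 0: 0.711(1 - N*/301) = 0.00875·21.1, giving N* = 301·(1 - 0.26) = 223.
From dH/dt = 0: 0.00294·223 - 0.584 = 0.0483P*, so P* = 0.0709/0.0483 = 1.47.

N* ≈ 223, H* ≈ 21.1, P* ≈ 1.47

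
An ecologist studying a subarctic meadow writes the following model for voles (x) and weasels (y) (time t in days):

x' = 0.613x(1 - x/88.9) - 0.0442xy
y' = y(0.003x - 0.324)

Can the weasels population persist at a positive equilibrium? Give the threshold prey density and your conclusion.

The predator equation gives dy/dt > 0 only when x > 0.324/0.003 = 108.
Without the predator, x → K = 88.9. Since 88.9 < 108, the predator cannot invade.

Threshold x = 108; K < 108, so no, the predator goes extinct.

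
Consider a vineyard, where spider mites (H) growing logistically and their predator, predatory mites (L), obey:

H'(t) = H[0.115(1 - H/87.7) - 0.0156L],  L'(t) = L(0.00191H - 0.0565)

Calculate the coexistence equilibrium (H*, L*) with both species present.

H* ≈ 29.6, L* ≈ 4.89

From dL/dt = 0 with L > 0: 0.00191H* = 0.0565, so H* = 29.6.
Substitute into dH/dt = 0: 0.115(1 - 29.6/87.7) = 0.0156L*.
The bracket is 0.663, giving L* = 0.0762/0.0156 = 4.89.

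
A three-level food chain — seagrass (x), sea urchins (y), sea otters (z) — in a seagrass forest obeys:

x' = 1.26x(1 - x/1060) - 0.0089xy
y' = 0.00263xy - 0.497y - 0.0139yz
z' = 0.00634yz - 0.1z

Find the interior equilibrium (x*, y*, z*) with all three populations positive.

x* ≈ 942, y* ≈ 15.8, z* ≈ 142

From dz/dt = 0: 0.00634y* = 0.1, so y* = 15.8.
From dx/dt = 0: 1.26(1 - x*/1060) = 0.0089·15.8, giving x* = 1060·(1 - 0.111) = 942.
From dy/dt = 0: 0.00263·942 - 0.497 = 0.0139z*, so z* = 1.98/0.0139 = 142.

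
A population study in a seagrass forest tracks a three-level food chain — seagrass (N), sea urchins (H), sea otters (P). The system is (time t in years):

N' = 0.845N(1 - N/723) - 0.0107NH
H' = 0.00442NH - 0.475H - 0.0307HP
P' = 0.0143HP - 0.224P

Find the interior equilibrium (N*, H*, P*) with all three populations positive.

From dP/dt = 0: 0.0143H* = 0.224, so H* = 15.7.
From dN/dt = 0: 0.845(1 - N*/723) = 0.0107·15.7, giving N* = 723·(1 - 0.198) = 580.
From dH/dt = 0: 0.00442·580 - 0.475 = 0.0307P*, so P* = 2.09/0.0307 = 68.

N* ≈ 580, H* ≈ 15.7, P* ≈ 68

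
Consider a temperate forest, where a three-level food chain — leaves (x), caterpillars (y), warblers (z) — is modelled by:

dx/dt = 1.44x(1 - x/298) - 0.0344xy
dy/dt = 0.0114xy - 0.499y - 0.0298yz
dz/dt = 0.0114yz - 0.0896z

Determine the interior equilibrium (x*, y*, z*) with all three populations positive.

x* ≈ 242, y* ≈ 7.86, z* ≈ 75.9

From dz/dt = 0: 0.0114y* = 0.0896, so y* = 7.86.
From dx/dt = 0: 1.44(1 - x*/298) = 0.0344·7.86, giving x* = 298·(1 - 0.188) = 242.
From dy/dt = 0: 0.0114·242 - 0.499 = 0.0298z*, so z* = 2.26/0.0298 = 75.9.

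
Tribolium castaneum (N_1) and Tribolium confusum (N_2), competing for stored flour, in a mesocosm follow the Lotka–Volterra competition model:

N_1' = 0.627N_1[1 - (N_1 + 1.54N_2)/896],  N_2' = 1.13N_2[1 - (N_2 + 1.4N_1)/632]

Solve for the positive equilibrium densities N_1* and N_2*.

Setting both brackets to zero gives the nullclines N_1 + 1.54N_2 = 896 and 1.4N_1 + N_2 = 632.
Substituting N_2 = 632 - 1.4N_1 into the first: N_1(1 - 1.54·1.4) = 896 - 1.54·632.
So N_1* = -77.3/-1.16 = 66.9, and then N_2* = 632 - 1.4·66.9 = 538.

N_1* ≈ 66.9, N_2* ≈ 538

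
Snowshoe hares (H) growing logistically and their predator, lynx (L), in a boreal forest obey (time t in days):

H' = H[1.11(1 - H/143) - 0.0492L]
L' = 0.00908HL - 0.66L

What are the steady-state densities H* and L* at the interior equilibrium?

From dL/dt = 0 with L > 0: 0.00908H* = 0.66, so H* = 72.7.
Substitute into dH/dt = 0: 1.11(1 - 72.7/143) = 0.0492L*.
The bracket is 0.492, giving L* = 0.546/0.0492 = 11.1.

H* ≈ 72.7, L* ≈ 11.1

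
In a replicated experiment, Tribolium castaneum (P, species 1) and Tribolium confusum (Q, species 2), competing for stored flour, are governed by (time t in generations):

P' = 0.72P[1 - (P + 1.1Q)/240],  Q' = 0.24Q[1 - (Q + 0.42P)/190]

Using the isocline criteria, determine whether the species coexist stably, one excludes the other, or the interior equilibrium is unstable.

stable coexistence

Compare the nullcline intercepts: K1/α12 = 240/1.1 = 218 > K2 = 190; K2/α21 = 190/0.42 = 452 > K1 = 240.
Since both inequalities hold, each species can invade when rare, so the interior equilibrium is stable.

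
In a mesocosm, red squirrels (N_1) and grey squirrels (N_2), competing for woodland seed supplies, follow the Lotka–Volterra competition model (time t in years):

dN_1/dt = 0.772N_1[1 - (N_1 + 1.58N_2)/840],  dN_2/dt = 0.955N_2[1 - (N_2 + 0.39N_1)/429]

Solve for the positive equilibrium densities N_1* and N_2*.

Setting both brackets to zero gives the nullclines N_1 + 1.58N_2 = 840 and 0.39N_1 + N_2 = 429.
Substituting N_2 = 429 - 0.39N_1 into the first: N_1(1 - 1.58·0.39) = 840 - 1.58·429.
So N_1* = 162/0.384 = 423, and then N_2* = 429 - 0.39·423 = 264.

N_1* ≈ 423, N_2* ≈ 264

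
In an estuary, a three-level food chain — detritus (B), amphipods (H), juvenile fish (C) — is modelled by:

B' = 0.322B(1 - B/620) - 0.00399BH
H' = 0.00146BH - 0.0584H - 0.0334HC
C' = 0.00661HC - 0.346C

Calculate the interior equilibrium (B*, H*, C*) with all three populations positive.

B* ≈ 218, H* ≈ 52.3, C* ≈ 7.77

From dC/dt = 0: 0.00661H* = 0.346, so H* = 52.3.
From dB/dt = 0: 0.322(1 - B*/620) = 0.00399·52.3, giving B* = 620·(1 - 0.649) = 218.
From dH/dt = 0: 0.00146·218 - 0.0584 = 0.0334C*, so C* = 0.26/0.0334 = 7.77.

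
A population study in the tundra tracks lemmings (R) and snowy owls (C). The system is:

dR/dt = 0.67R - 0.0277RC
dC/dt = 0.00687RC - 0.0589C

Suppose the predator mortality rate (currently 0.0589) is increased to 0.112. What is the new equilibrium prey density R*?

At the interior fixed point, setting dC/dt = 0 with C > 0 fixes R* = (predator death rate)/(RC coefficient) — independent of the other coefficients.
With the change, R* = 0.112/0.00687 = 16.3; it rises from 8.57.

R* ≈ 16.3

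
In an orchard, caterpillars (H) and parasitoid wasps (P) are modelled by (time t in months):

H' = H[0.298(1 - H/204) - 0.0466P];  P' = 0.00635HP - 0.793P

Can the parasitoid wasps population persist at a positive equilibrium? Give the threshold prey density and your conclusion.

Threshold H = 125; K > 125, so yes, the predator persists.

The predator equation gives dP/dt > 0 only when H > 0.793/0.00635 = 125.
Without the predator, H → K = 204. Since 204 > 125, the predator can invade and persist.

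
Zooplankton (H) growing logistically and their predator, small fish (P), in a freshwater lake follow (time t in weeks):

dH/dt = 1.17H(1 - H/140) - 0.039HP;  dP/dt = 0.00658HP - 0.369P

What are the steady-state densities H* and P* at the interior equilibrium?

H* ≈ 56.1, P* ≈ 18

From dP/dt = 0 with P > 0: 0.00658H* = 0.369, so H* = 56.1.
Substitute into dH/dt = 0: 1.17(1 - 56.1/140) = 0.039P*.
The bracket is 0.599, giving P* = 0.701/0.039 = 18.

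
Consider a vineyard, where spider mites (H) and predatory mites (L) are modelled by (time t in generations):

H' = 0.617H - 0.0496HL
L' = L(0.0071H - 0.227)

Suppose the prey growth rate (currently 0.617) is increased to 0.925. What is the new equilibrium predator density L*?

L* ≈ 18.6

At the interior fixed point, setting dH/dt = 0 with H > 0 fixes L* = (prey growth rate)/(HL coefficient) — independent of the other coefficients.
With the change, L* = 0.925/0.0496 = 18.6; it rises from 12.4.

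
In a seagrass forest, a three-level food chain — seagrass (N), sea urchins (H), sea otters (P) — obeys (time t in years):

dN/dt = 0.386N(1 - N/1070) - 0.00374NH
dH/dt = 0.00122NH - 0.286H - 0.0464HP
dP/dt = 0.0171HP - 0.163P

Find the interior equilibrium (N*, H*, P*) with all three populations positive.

N* ≈ 971, H* ≈ 9.53, P* ≈ 19.4

From dP/dt = 0: 0.0171H* = 0.163, so H* = 9.53.
From dN/dt = 0: 0.386(1 - N*/1070) = 0.00374·9.53, giving N* = 1070·(1 - 0.0924) = 971.
From dH/dt = 0: 0.00122·971 - 0.286 = 0.0464P*, so P* = 0.899/0.0464 = 19.4.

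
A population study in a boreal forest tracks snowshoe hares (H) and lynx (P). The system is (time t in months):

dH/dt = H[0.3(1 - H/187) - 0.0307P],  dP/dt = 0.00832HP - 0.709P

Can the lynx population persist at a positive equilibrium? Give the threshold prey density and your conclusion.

The predator equation gives dP/dt > 0 only when H > 0.709/0.00832 = 85.2.
Without the predator, H → K = 187. Since 187 > 85.2, the predator can invade and persist.

Threshold H = 85.2; K > 85.2, so yes, the predator persists.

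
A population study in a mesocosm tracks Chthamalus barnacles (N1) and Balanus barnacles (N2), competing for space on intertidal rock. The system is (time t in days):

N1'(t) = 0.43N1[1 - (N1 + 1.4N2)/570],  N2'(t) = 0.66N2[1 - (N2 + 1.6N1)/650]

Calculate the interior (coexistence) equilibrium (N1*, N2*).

N1* ≈ 274, N2* ≈ 211

Setting both brackets to zero gives the nullclines N1 + 1.4N2 = 570 and 1.6N1 + N2 = 650.
Substituting N2 = 650 - 1.6N1 into the first: N1(1 - 1.4·1.6) = 570 - 1.4·650.
So N1* = -340/-1.24 = 274, and then N2* = 650 - 1.6·274 = 211.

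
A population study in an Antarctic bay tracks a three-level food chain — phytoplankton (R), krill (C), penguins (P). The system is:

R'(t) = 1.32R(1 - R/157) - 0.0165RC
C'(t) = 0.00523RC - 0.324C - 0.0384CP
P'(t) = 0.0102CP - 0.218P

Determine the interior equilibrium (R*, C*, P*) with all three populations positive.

From dP/dt = 0: 0.0102C* = 0.218, so C* = 21.4.
From dR/dt = 0: 1.32(1 - R*/157) = 0.0165·21.4, giving R* = 157·(1 - 0.267) = 115.
From dC/dt = 0: 0.00523·115 - 0.324 = 0.0384P*, so P* = 0.278/0.0384 = 7.23.

R* ≈ 115, C* ≈ 21.4, P* ≈ 7.23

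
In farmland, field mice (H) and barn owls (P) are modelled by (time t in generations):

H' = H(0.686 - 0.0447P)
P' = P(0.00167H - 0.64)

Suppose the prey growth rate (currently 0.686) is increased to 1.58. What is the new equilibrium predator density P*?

P* ≈ 35.3

At the interior fixed point, setting dH/dt = 0 with H > 0 fixes P* = (prey growth rate)/(HP coefficient) — independent of the other coefficients.
With the change, P* = 1.58/0.0447 = 35.3; it rises from 15.3.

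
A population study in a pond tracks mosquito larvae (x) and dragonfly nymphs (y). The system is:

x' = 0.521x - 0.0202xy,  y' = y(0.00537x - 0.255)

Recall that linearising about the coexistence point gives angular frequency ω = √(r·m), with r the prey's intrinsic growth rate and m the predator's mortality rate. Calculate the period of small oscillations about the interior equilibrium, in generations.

Here r = 0.521 and m = 0.255, so r·m = 0.133.
ω = √0.133 = 0.364 per generation, hence T = 2π/ω ≈ 17.2 generations.

T ≈ 17.2 generations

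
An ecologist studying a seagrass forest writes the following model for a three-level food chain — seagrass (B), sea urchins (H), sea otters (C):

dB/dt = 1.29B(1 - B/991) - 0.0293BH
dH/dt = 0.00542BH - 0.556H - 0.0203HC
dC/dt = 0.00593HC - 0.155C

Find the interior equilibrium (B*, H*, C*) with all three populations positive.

From dC/dt = 0: 0.00593H* = 0.155, so H* = 26.1.
From dB/dt = 0: 1.29(1 - B*/991) = 0.0293·26.1, giving B* = 991·(1 - 0.594) = 403.
From dH/dt = 0: 0.00542·403 - 0.556 = 0.0203C*, so C* = 1.63/0.0203 = 80.1.

B* ≈ 403, H* ≈ 26.1, C* ≈ 80.1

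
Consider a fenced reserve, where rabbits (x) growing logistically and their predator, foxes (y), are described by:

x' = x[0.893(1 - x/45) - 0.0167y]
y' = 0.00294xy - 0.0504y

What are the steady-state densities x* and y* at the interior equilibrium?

x* ≈ 17.1, y* ≈ 33.1

From dy/dt = 0 with y > 0: 0.00294x* = 0.0504, so x* = 17.1.
Substitute into dx/dt = 0: 0.893(1 - 17.1/45) = 0.0167y*.
The bracket is 0.619, giving y* = 0.553/0.0167 = 33.1.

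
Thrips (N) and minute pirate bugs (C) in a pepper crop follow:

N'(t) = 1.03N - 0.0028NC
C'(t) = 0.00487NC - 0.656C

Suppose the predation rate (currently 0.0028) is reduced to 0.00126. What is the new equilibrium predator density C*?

At the interior fixed point, setting dN/dt = 0 with N > 0 fixes C* = (prey growth rate)/(NC coefficient) — independent of the other coefficients.
With the change, C* = 1.03/0.00126 = 817; it rises from 368.

C* ≈ 817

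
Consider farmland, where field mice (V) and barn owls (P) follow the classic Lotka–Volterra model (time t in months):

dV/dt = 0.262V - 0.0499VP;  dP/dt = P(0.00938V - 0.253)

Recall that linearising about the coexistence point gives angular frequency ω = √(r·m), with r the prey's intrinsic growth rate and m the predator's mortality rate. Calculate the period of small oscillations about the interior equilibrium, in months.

Here r = 0.262 and m = 0.253, so r·m = 0.0663.
ω = √0.0663 = 0.257 per month, hence T = 2π/ω ≈ 24.4 months.

T ≈ 24.4 months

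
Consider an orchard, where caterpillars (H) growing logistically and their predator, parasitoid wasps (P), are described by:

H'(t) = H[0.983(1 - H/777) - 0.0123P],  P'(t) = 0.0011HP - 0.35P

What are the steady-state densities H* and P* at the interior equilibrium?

H* ≈ 318, P* ≈ 47.2

From dP/dt = 0 with P > 0: 0.0011H* = 0.35, so H* = 318.
Substitute into dH/dt = 0: 0.983(1 - 318/777) = 0.0123P*.
The bracket is 0.59, giving P* = 0.58/0.0123 = 47.2.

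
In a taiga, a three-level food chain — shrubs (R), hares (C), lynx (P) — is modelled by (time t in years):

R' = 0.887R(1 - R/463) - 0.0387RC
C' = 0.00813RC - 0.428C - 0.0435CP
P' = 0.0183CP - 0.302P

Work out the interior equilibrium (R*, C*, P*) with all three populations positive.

R* ≈ 130, C* ≈ 16.5, P* ≈ 14.4

From dP/dt = 0: 0.0183C* = 0.302, so C* = 16.5.
From dR/dt = 0: 0.887(1 - R*/463) = 0.0387·16.5, giving R* = 463·(1 - 0.72) = 130.
From dC/dt = 0: 0.00813·130 - 0.428 = 0.0435P*, so P* = 0.626/0.0435 = 14.4.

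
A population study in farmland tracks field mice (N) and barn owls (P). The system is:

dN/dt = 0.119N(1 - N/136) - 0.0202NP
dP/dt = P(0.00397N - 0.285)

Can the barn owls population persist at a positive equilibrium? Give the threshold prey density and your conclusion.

Threshold N = 71.8; K > 71.8, so yes, the predator persists.

The predator equation gives dP/dt > 0 only when N > 0.285/0.00397 = 71.8.
Without the predator, N → K = 136. Since 136 > 71.8, the predator can invade and persist.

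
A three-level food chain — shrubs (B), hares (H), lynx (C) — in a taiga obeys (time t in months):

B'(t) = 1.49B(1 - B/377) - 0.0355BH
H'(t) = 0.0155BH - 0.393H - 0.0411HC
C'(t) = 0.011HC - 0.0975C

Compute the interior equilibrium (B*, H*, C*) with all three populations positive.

B* ≈ 297, H* ≈ 8.86, C* ≈ 103

From dC/dt = 0: 0.011H* = 0.0975, so H* = 8.86.
From dB/dt = 0: 1.49(1 - B*/377) = 0.0355·8.86, giving B* = 377·(1 - 0.211) = 297.
From dH/dt = 0: 0.0155·297 - 0.393 = 0.0411C*, so C* = 4.22/0.0411 = 103.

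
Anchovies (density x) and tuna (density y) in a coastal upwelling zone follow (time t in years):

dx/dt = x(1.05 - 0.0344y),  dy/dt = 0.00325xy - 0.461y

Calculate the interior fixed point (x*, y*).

x* ≈ 142, y* ≈ 30.5

Set dy/dt = 0 with y > 0: 0.00325x - 0.461 = 0, so x* = 0.461/0.00325 = 142.
Set dx/dt = 0 with x > 0: 1.05 - 0.0344y = 0, so y* = 1.05/0.0344 = 30.5.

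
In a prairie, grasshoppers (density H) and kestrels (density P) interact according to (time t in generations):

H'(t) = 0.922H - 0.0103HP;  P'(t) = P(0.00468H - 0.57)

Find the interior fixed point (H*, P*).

H* ≈ 122, P* ≈ 89.5

Set dP/dt = 0 with P > 0: 0.00468H - 0.57 = 0, so H* = 0.57/0.00468 = 122.
Set dH/dt = 0 with H > 0: 0.922 - 0.0103P = 0, so P* = 0.922/0.0103 = 89.5.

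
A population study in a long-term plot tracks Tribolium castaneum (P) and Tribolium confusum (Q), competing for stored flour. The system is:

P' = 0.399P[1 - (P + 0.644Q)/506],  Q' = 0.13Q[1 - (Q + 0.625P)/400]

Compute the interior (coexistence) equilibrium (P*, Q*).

P* ≈ 416, Q* ≈ 140

Setting both brackets to zero gives the nullclines P + 0.644Q = 506 and 0.625P + Q = 400.
Substituting Q = 400 - 0.625P into the first: P(1 - 0.644·0.625) = 506 - 0.644·400.
So P* = 248/0.597 = 416, and then Q* = 400 - 0.625·416 = 140.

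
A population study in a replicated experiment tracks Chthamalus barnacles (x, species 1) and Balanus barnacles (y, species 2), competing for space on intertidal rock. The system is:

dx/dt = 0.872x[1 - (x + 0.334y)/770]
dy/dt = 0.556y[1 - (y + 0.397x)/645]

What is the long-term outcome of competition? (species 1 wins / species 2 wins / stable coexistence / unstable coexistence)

Compare the nullcline intercepts: K1/α12 = 770/0.334 = 2310 > K2 = 645; K2/α21 = 645/0.397 = 1620 > K1 = 770.
Since both inequalities hold, each species can invade when rare, so the interior equilibrium is stable.

stable coexistence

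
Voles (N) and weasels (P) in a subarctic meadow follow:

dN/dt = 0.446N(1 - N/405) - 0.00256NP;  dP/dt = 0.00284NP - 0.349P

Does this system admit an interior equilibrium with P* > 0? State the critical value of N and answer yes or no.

Threshold N = 123; K > 123, so yes, the predator persists.

The predator equation gives dP/dt > 0 only when N > 0.349/0.00284 = 123.
Without the predator, N → K = 405. Since 405 > 123, the predator can invade and persist.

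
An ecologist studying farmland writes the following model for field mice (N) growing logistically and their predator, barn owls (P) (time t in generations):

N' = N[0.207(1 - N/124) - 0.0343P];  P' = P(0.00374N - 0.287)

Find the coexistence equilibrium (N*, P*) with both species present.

From dP/dt = 0 with P > 0: 0.00374N* = 0.287, so N* = 76.7.
Substitute into dN/dt = 0: 0.207(1 - 76.7/124) = 0.0343P*.
The bracket is 0.381, giving P* = 0.0789/0.0343 = 2.3.

N* ≈ 76.7, P* ≈ 2.3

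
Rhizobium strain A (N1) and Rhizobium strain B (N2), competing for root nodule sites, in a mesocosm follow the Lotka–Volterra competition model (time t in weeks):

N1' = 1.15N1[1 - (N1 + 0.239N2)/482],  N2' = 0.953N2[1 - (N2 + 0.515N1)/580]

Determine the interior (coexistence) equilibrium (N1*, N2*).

Setting both brackets to zero gives the nullclines N1 + 0.239N2 = 482 and 0.515N1 + N2 = 580.
Substituting N2 = 580 - 0.515N1 into the first: N1(1 - 0.239·0.515) = 482 - 0.239·580.
So N1* = 343/0.877 = 392, and then N2* = 580 - 0.515·392 = 378.

N1* ≈ 392, N2* ≈ 378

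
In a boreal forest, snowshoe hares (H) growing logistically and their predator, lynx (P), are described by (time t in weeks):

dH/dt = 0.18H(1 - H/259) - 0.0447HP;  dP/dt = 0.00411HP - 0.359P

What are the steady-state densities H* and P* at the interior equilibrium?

From dP/dt = 0 with P > 0: 0.00411H* = 0.359, so H* = 87.3.
Substitute into dH/dt = 0: 0.18(1 - 87.3/259) = 0.0447P*.
The bracket is 0.663, giving P* = 0.119/0.0447 = 2.67.

H* ≈ 87.3, P* ≈ 2.67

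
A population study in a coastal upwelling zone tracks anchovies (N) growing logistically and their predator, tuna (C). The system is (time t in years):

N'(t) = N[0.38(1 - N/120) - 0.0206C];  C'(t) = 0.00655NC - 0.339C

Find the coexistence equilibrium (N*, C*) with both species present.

N* ≈ 51.8, C* ≈ 10.5

From dC/dt = 0 with C > 0: 0.00655N* = 0.339, so N* = 51.8.
Substitute into dN/dt = 0: 0.38(1 - 51.8/120) = 0.0206C*.
The bracket is 0.569, giving C* = 0.216/0.0206 = 10.5.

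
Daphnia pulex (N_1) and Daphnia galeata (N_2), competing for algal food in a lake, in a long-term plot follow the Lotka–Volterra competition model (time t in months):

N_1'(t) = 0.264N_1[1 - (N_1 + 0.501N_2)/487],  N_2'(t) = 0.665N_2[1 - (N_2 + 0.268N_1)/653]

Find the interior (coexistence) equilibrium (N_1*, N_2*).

Setting both brackets to zero gives the nullclines N_1 + 0.501N_2 = 487 and 0.268N_1 + N_2 = 653.
Substituting N_2 = 653 - 0.268N_1 into the first: N_1(1 - 0.501·0.268) = 487 - 0.501·653.
So N_1* = 160/0.866 = 185, and then N_2* = 653 - 0.268·185 = 604.

N_1* ≈ 185, N_2* ≈ 604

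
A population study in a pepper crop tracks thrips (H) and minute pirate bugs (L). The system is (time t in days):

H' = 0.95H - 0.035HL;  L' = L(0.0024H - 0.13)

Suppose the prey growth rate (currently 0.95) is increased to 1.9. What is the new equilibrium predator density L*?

L* ≈ 54.3

At the interior fixed point, setting dH/dt = 0 with H > 0 fixes L* = (prey growth rate)/(HL coefficient) — independent of the other coefficients.
With the change, L* = 1.9/0.035 = 54.3; it rises from 27.1.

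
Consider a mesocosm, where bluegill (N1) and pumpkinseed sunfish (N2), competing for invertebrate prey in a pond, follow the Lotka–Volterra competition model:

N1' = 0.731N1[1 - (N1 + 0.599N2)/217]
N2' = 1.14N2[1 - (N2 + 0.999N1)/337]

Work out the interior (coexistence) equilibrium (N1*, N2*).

N1* ≈ 37.7, N2* ≈ 299

Setting both brackets to zero gives the nullclines N1 + 0.599N2 = 217 and 0.999N1 + N2 = 337.
Substituting N2 = 337 - 0.999N1 into the first: N1(1 - 0.599·0.999) = 217 - 0.599·337.
So N1* = 15.1/0.402 = 37.7, and then N2* = 337 - 0.999·37.7 = 299.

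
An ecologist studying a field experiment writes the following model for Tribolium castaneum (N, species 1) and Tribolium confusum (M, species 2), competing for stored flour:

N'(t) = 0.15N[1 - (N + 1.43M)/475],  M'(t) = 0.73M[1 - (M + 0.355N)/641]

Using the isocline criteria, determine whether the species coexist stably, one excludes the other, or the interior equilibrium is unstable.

species 2 excludes species 1

Compare the nullcline intercepts: K1/α12 = 475/1.43 = 332 < K2 = 641; K2/α21 = 641/0.355 = 1810 > K1 = 475.
Since the inequalities point opposite ways, species 2 can invade but species 1 cannot.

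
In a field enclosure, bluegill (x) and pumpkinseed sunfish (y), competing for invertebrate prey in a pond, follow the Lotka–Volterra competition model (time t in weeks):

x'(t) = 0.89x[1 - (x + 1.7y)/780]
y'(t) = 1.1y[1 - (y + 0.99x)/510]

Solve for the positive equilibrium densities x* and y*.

x* ≈ 127, y* ≈ 384

Setting both brackets to zero gives the nullclines x + 1.7y = 780 and 0.99x + y = 510.
Substituting y = 510 - 0.99x into the first: x(1 - 1.7·0.99) = 780 - 1.7·510.
So x* = -87/-0.683 = 127, and then y* = 510 - 0.99·127 = 384.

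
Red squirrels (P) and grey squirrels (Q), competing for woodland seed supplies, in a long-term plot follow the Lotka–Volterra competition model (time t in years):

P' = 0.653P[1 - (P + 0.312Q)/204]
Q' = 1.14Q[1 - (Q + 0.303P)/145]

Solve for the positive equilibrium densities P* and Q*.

P* ≈ 175, Q* ≈ 91.9

Setting both brackets to zero gives the nullclines P + 0.312Q = 204 and 0.303P + Q = 145.
Substituting Q = 145 - 0.303P into the first: P(1 - 0.312·0.303) = 204 - 0.312·145.
So P* = 159/0.905 = 175, and then Q* = 145 - 0.303·175 = 91.9.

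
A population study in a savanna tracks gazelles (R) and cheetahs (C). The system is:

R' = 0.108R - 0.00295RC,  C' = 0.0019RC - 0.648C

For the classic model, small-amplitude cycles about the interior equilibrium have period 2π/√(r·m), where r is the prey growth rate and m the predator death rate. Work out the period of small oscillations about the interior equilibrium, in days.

Here r = 0.108 and m = 0.648, so r·m = 0.07.
ω = √0.07 = 0.265 per day, hence T = 2π/ω ≈ 23.8 days.

T ≈ 23.8 days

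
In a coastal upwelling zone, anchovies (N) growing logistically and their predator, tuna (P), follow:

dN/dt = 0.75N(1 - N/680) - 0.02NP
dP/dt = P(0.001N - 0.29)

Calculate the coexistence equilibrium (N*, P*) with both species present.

N* ≈ 290, P* ≈ 21.5

From dP/dt = 0 with P > 0: 0.001N* = 0.29, so N* = 290.
Substitute into dN/dt = 0: 0.75(1 - 290/680) = 0.02P*.
The bracket is 0.574, giving P* = 0.43/0.02 = 21.5.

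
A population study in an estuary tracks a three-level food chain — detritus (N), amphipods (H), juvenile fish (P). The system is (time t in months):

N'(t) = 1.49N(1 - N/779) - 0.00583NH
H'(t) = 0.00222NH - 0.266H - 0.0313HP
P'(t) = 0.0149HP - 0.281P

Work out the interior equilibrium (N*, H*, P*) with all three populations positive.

N* ≈ 722, H* ≈ 18.9, P* ≈ 42.7

From dP/dt = 0: 0.0149H* = 0.281, so H* = 18.9.
From dN/dt = 0: 1.49(1 - N*/779) = 0.00583·18.9, giving N* = 779·(1 - 0.0738) = 722.
From dH/dt = 0: 0.00222·722 - 0.266 = 0.0313P*, so P* = 1.34/0.0313 = 42.7.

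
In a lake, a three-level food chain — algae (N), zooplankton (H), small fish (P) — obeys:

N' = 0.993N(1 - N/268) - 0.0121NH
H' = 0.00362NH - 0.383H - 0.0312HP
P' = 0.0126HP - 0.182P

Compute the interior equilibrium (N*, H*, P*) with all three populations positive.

N* ≈ 221, H* ≈ 14.4, P* ≈ 13.3

From dP/dt = 0: 0.0126H* = 0.182, so H* = 14.4.
From dN/dt = 0: 0.993(1 - N*/268) = 0.0121·14.4, giving N* = 268·(1 - 0.176) = 221.
From dH/dt = 0: 0.00362·221 - 0.383 = 0.0312P*, so P* = 0.416/0.0312 = 13.3.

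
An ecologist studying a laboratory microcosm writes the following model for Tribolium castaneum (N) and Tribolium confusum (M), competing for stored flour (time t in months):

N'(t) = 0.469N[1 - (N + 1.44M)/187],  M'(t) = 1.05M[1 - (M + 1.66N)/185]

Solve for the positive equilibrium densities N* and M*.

Setting both brackets to zero gives the nullclines N + 1.44M = 187 and 1.66N + M = 185.
Substituting M = 185 - 1.66N into the first: N(1 - 1.44·1.66) = 187 - 1.44·185.
So N* = -79.4/-1.39 = 57.1, and then M* = 185 - 1.66·57.1 = 90.2.

N* ≈ 57.1, M* ≈ 90.2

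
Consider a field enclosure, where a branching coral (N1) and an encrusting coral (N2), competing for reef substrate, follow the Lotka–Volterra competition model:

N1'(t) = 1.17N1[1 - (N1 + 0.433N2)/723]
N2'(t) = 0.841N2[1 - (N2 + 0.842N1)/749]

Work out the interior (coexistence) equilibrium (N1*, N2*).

N1* ≈ 627, N2* ≈ 221

Setting both brackets to zero gives the nullclines N1 + 0.433N2 = 723 and 0.842N1 + N2 = 749.
Substituting N2 = 749 - 0.842N1 into the first: N1(1 - 0.433·0.842) = 723 - 0.433·749.
So N1* = 399/0.635 = 627, and then N2* = 749 - 0.842·627 = 221.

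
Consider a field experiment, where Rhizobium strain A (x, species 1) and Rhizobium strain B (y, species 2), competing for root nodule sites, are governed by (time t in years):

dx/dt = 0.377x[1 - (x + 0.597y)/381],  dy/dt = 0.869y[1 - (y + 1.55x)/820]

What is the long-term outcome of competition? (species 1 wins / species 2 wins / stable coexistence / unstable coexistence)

Compare the nullcline intercepts: K1/α12 = 381/0.597 = 638 < K2 = 820; K2/α21 = 820/1.55 = 529 > K1 = 381.
Since the inequalities point opposite ways, species 2 can invade but species 1 cannot.

species 2 excludes species 1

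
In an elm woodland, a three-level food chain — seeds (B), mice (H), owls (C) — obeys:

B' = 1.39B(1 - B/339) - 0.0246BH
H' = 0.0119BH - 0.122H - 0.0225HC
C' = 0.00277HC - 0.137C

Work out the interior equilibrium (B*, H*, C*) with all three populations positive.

B* ≈ 42.3, H* ≈ 49.5, C* ≈ 16.9

From dC/dt = 0: 0.00277H* = 0.137, so H* = 49.5.
From dB/dt = 0: 1.39(1 - B*/339) = 0.0246·49.5, giving B* = 339·(1 - 0.875) = 42.3.
From dH/dt = 0: 0.0119·42.3 - 0.122 = 0.0225C*, so C* = 0.381/0.0225 = 16.9.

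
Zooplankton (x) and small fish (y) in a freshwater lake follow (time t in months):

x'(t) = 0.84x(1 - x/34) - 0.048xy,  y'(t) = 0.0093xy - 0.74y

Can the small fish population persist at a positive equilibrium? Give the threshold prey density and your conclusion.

Threshold x = 79.6; K < 79.6, so no, the predator goes extinct.

The predator equation gives dy/dt > 0 only when x > 0.74/0.0093 = 79.6.
Without the predator, x → K = 34. Since 34 < 79.6, the predator cannot invade.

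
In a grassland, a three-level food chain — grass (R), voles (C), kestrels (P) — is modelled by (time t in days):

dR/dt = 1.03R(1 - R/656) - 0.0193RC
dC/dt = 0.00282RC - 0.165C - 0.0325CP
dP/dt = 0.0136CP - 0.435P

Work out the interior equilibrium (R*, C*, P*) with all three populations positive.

From dP/dt = 0: 0.0136C* = 0.435, so C* = 32.
From dR/dt = 0: 1.03(1 - R*/656) = 0.0193·32, giving R* = 656·(1 - 0.599) = 263.
From dC/dt = 0: 0.00282·263 - 0.165 = 0.0325P*, so P* = 0.576/0.0325 = 17.7.

R* ≈ 263, C* ≈ 32, P* ≈ 17.7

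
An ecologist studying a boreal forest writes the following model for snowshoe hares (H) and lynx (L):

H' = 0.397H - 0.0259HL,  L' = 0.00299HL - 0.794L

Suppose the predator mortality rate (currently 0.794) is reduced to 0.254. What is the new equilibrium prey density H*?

H* ≈ 84.9

At the interior fixed point, setting dL/dt = 0 with L > 0 fixes H* = (predator death rate)/(HL coefficient) — independent of the other coefficients.
With the change, H* = 0.254/0.00299 = 84.9; it falls from 266.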